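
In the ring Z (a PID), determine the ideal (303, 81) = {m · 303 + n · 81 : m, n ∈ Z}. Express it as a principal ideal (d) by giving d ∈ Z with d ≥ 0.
In the PID Z, (a, b) is generated by gcd(a, b). Compute gcd(303, 81) with the extended Euclidean algorithm, tracking rows (r, s, t) with s·303 + t·81 = r:
  row A: (303, 1, 0)   [1·303 + 0·81 = 303]
  row B: (81, 0, 1)   [0·303 + 1·81 = 81]
  303 = 3·81 + 60   → row C = row A − 3·row B = (60, 1, −3)   [check: 1·303 − 3·81 = 60]
  81 = 1·60 + 21   → row D = row B − 1·row C = (21, −1, 4)   [check: −1·303 + 4·81 = 21]
  60 = 2·21 + 18   → row E = row C − 2·row D = (18, 3, −11)   [check: 3·303 − 11·81 = 18]
  21 = 1·18 + 3   → row F = row D − 1·row E = (3, −4, 15)   [check: −4·303 + 15·81 = 3]
  18 = 6·3 + 0   → remainder 0, stop. gcd = 3 (last nonzero row F).
So gcd(303, 81) = 3, with Bézout identity −4·303 + 15·81 = 3. Containment (⊇): the Bézout identity exhibits 3 as an element of (303, 81), giving (3) ⊆ (303, 81). Containment (⊆): since 3 | 303 and 3 | 81 (303 = 3·101, 81 = 3·27), every Z-linear combination of 303 and 81 is divisible by 3, so (303, 81) ⊆ (3). Therefore (303, 81) = (3), d = 3.

Final answer: (303, 81) = (3); d = 3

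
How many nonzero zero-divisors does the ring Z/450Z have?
Z/450Z has 329 nonzero zero-divisors

In Z/450Z each nonzero element is either a unit (gcd with 450 is 1) or a zero-divisor (gcd > 1). The number of units is φ(450): factorise 450 = 2 · 3^2 · 5^2, so φ(450) = (2 − 1) · (3^2 − 3^1) · (5^2 − 5^1) = 1 · 6 · 20 = 120. The nonzero elements number 450 − 1 = 449. Hence the nonzero zero-divisors number 449 − 120 = 329.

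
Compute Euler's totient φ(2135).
φ is multiplicative, with φ(p^e) = p^e − p^(e−1). Factorise 2135 = 5 · 7 · 61. Then
  φ(2135) = (5 − 1) · (7 − 1) · (61 − 1) = 4 · 6 · 60 = 1440.

Final answer: φ(2135) = 1440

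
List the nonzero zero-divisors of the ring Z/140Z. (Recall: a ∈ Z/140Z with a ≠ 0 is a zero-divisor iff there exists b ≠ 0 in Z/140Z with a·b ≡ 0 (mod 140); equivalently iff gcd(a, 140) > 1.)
An element a ∈ Z/140Z (with a ≠ 0) is a zero-divisor iff gcd(a, 140) > 1 (because a is a unit precisely when gcd(a, n) = 1, and in Z/nZ every nonzero, non-unit element is a zero-divisor). Scan a = 1, ..., 139 and keep those with gcd(a, 140) > 1:
  gcd(2, 140) = 2, gcd(4, 140) = 4, gcd(5, 140) = 5, gcd(6, 140) = 2, gcd(7, 140) = 7, gcd(8, 140) = 4, gcd(10, 140) = 10, gcd(12, 140) = 4, gcd(14, 140) = 14, gcd(15, 140) = 5, gcd(16, 140) = 4, gcd(18, 140) = 2, gcd(20, 140) = 20, gcd(21, 140) = 7, gcd(22, 140) = 2, gcd(24, 140) = 4, gcd(25, 140) = 5, gcd(26, 140) = 2, gcd(28, 140) = 28, gcd(30, 140) = 10, gcd(32, 140) = 4, gcd(34, 140) = 2, gcd(35, 140) = 35, gcd(36, 140) = 4, gcd(38, 140) = 2, gcd(40, 140) = 20, gcd(42, 140) = 14, gcd(44, 140) = 4, gcd(45, 140) = 5, gcd(46, 140) = 2, gcd(48, 140) = 4, gcd(49, 140) = 7, gcd(50, 140) = 10, gcd(52, 140) = 4, gcd(54, 140) = 2, gcd(55, 140) = 5, gcd(56, 140) = 28, gcd(58, 140) = 2, gcd(60, 140) = 20, gcd(62, 140) = 2, gcd(63, 140) = 7, gcd(64, 140) = 4, gcd(65, 140) = 5, gcd(66, 140) = 2, gcd(68, 140) = 4, gcd(70, 140) = 70, gcd(72, 140) = 4, gcd(74, 140) = 2, gcd(75, 140) = 5, gcd(76, 140) = 4, gcd(77, 140) = 7, gcd(78, 140) = 2, gcd(80, 140) = 20, gcd(82, 140) = 2, gcd(84, 140) = 28, gcd(85, 140) = 5, gcd(86, 140) = 2, gcd(88, 140) = 4, gcd(90, 140) = 10, gcd(91, 140) = 7, gcd(92, 140) = 4, gcd(94, 140) = 2, gcd(95, 140) = 5, gcd(96, 140) = 4, gcd(98, 140) = 14, gcd(100, 140) = 20, gcd(102, 140) = 2, gcd(104, 140) = 4, gcd(105, 140) = 35, gcd(106, 140) = 2, gcd(108, 140) = 4, gcd(110, 140) = 10, gcd(112, 140) = 28, gcd(114, 140) = 2, gcd(115, 140) = 5, gcd(116, 140) = 4, gcd(118, 140) = 2, gcd(119, 140) = 7, gcd(120, 140) = 20, gcd(122, 140) = 2, gcd(124, 140) = 4, gcd(125, 140) = 5, gcd(126, 140) = 14, gcd(128, 140) = 4, gcd(130, 140) = 10, gcd(132, 140) = 4, gcd(133, 140) = 7, gcd(134, 140) = 2, gcd(135, 140) = 5, gcd(136, 140) = 4, gcd(138, 140) = 2.
All other a ∈ {1, ..., 139} have gcd(a, 140) = 1 and are units. So the nonzero zero-divisors are exactly the 91 values of a appearing in this scan.

Final answer: nonzero zero-divisors of Z/140Z = {2, 4, 5, 6, 7, 8, 10, 12, 14, 15, 16, 18, 20, 21, 22, 24, 25, 26, 28, 30, 32, 34, 35, 36, 38, 40, 42, 44, 45, 46, 48, 49, 50, 52, 54, 55, 56, 58, 60, 62, 63, 64, 65, 66, 68, 70, 72, 74, 75, 76, 77, 78, 80, 82, 84, 85, 86, 88, 90, 91, 92, 94, 95, 96, 98, 100, 102, 104, 105, 106, 108, 110, 112, 114, 115, 116, 118, 119, 120, 122, 124, 125, 126, 128, 130, 132, 133, 134, 135, 136, 138}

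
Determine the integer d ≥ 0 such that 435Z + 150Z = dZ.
(435, 150) = (15); d = 15

In the PID Z, (a, b) is generated by gcd(a, b). Compute gcd(435, 150) with the extended Euclidean algorithm, tracking rows (r, s, t) with s·435 + t·150 = r:
  row A: (435, 1, 0)   [1·435 + 0·150 = 435]
  row B: (150, 0, 1)   [0·435 + 1·150 = 150]
  435 = 2·150 + 135   → row C = row A − 2·row B = (135, 1, −2)   [check: 1·435 − 2·150 = 135]
  150 = 1·135 + 15   → row D = row B − 1·row C = (15, −1, 3)   [check: −1·435 + 3·150 = 15]
  135 = 9·15 + 0   → remainder 0, stop. gcd = 15 (last nonzero row D).
So gcd(435, 150) = 15, with Bézout identity −1·435 + 3·150 = 15. Containment (⊇): the Bézout identity exhibits 15 as an element of (435, 150), giving (15) ⊆ (435, 150). Containment (⊆): since 15 | 435 and 15 | 150 (435 = 15·29, 150 = 15·10), every Z-linear combination of 435 and 150 is divisible by 15, so (435, 150) ⊆ (15). Therefore (435, 150) = (15), d = 15.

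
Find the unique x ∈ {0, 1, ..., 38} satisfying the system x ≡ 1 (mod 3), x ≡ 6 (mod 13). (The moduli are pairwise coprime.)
x ≡ 19 (mod 39); the representative in [0, 39) is 19

The moduli 3, 13 are pairwise coprime, so by the CRT there is a unique solution mod 3·13 = 39.
Solve by successive substitution. Start with x ≡ 1 (mod 3).
  Combine with x ≡ 6 (mod 13): write x = 1 + 3·t and require 1 + 3·t ≡ 6 (mod 13), i.e. 3·t ≡ 6 − 1 ≡ 5 (mod 13). Since 3^(−1) ≡ 9 (mod 13), t ≡ 9·5 ≡ 6 (mod 13). So x ≡ 1 + 3·6 = 19 (mod 39).
Unique solution in [0, 39): x = 19.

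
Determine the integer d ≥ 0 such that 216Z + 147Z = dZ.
(216, 147) = (3); d = 3

In the PID Z, (a, b) is generated by gcd(a, b). Compute gcd(216, 147) with the extended Euclidean algorithm, tracking rows (r, s, t) with s·216 + t·147 = r:
  row A: (216, 1, 0)   [1·216 + 0·147 = 216]
  row B: (147, 0, 1)   [0·216 + 1·147 = 147]
  216 = 1·147 + 69   → row C = row A − 1·row B = (69, 1, −1)   [check: 1·216 − 1·147 = 69]
  147 = 2·69 + 9   → row D = row B − 2·row C = (9, −2, 3)   [check: −2·216 + 3·147 = 9]
  69 = 7·9 + 6   → row E = row C − 7·row D = (6, 15, −22)   [check: 15·216 − 22·147 = 6]
  9 = 1·6 + 3   → row F = row D − 1·row E = (3, −17, 25)   [check: −17·216 + 25·147 = 3]
  6 = 2·3 + 0   → remainder 0, stop. gcd = 3 (last nonzero row F).
So gcd(216, 147) = 3, with Bézout identity −17·216 + 25·147 = 3. Containment (⊇): the Bézout identity exhibits 3 as an element of (216, 147), giving (3) ⊆ (216, 147). Containment (⊆): since 3 | 216 and 3 | 147 (216 = 3·72, 147 = 3·49), every Z-linear combination of 216 and 147 is divisible by 3, so (216, 147) ⊆ (3). Therefore (216, 147) = (3), d = 3.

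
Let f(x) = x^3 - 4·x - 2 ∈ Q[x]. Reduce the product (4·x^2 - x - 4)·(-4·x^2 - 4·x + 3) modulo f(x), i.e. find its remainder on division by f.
a · b ≡ -32·x^2 - 67·x - 36 (mod f(x))

First multiply in Q[x] without reducing: a · b = -16·x^4 - 12·x^3 + 32·x^2 + 13·x - 12. Now divide by f(x) = x^3 - 4·x - 2, eliminating the leading term at each step:
  leading term -16·x^4: subtract (-16·x)·f(x) = -16·x^4 + 64·x^2 + 32·x, leaving -12·x^3 - 32·x^2 - 19·x - 12
  leading term -12·x^3: subtract (-12)·f(x) = -12·x^3 + 48·x + 24, leaving -32·x^2 - 67·x - 36
The degree is now < 3, so this is the remainder. Hence a · b ≡ -32·x^2 - 67·x - 36 in Q[x]/(f).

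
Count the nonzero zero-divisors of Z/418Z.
Z/418Z has 237 nonzero zero-divisors

In Z/418Z each nonzero element is either a unit (gcd with 418 is 1) or a zero-divisor (gcd > 1). The number of units is φ(418): factorise 418 = 2 · 11 · 19, so φ(418) = (2 − 1) · (11 − 1) · (19 − 1) = 1 · 10 · 18 = 180. The nonzero elements number 418 − 1 = 417. Hence the nonzero zero-divisors number 417 − 180 = 237.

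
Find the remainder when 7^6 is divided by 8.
Use repeated squaring. Binary(6) = 110. Walk through the bits of the exponent 6 left-to-right: at each bit after the leading one, square the running value, then multiply by 7 if the bit is 1 (always reducing mod 8):
  bit 1 = 1 (leading): start with 7.
  bit 2 = 1: square 7^2 = 49 ≡ 1; bit is 1, so multiply 1·7 = 7 (mod 8).
  bit 3 = 0: square 7^2 = 49 ≡ 1 (mod 8).
Final value: 7^6 ≡ 1 (mod 8).

Final answer: 1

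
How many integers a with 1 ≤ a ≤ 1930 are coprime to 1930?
The number of a ∈ {1, ..., 1930} with gcd(a, 1930) = 1 is by definition Euler's totient φ(1930). φ is multiplicative, with φ(p^e) = p^e − p^(e−1). Factorise 1930 = 2 · 5 · 193. Then
  φ(1930) = (2 − 1) · (5 − 1) · (193 − 1) = 1 · 4 · 192 = 768.
So there are 768 such integers.

Final answer: 768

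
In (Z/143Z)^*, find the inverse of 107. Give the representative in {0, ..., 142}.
107^(−1) ≡ 139 (mod 143)

Apply the extended Euclidean algorithm to (143, 107), tracking rows (r, s, t) with s·143 + t·107 = r. Each division r_prev = q·r_cur + r_new produces the new row as (previous row) − q·(current row):
  row A: (143, 1, 0)   [1·143 + 0·107 = 143]
  row B: (107, 0, 1)   [0·143 + 1·107 = 107]
  143 = 1·107 + 36   → row C = row A − 1·row B = (36, 1, −1)   [check: 1·143 − 1·107 = 36]
  107 = 2·36 + 35   → row D = row B − 2·row C = (35, −2, 3)   [check: −2·143 + 3·107 = 35]
  36 = 1·35 + 1   → row E = row C − 1·row D = (1, 3, −4)   [check: 3·143 − 4·107 = 1]
  35 = 35·1 + 0   → remainder 0, stop. gcd = 1 (last nonzero row E).
The gcd is 1, so 107 is invertible mod 143. The last nonzero row gives 3·143 − 4·107 = 1, so t = −4. So 107^(−1) ≡ −4 ≡ 139 (mod 143). Verify: 107 · 139 = 14873 ≡ 1 (mod 143). ✓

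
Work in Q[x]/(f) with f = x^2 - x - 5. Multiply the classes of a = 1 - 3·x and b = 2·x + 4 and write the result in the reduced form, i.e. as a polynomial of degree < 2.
First multiply in Q[x] without reducing: a · b = -6·x^2 - 10·x + 4. Now divide by f(x) = x^2 - x - 5, eliminating the leading term at each step:
  leading term -6·x^2: subtract (-6)·f(x) = -6·x^2 + 6·x + 30, leaving -16·x - 26
The degree is now < 2, so this is the remainder. Hence a · b ≡ -16·x - 26 in Q[x]/(f).

Final answer: a · b ≡ -16·x - 26 (mod f(x))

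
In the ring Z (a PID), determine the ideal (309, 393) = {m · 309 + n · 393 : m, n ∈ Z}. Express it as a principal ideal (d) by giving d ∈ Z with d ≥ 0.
In the PID Z, (a, b) is generated by gcd(a, b). Compute gcd(393, 309) with the extended Euclidean algorithm, tracking rows (r, s, t) with s·393 + t·309 = r:
  row A: (393, 1, 0)   [1·393 + 0·309 = 393]
  row B: (309, 0, 1)   [0·393 + 1·309 = 309]
  393 = 1·309 + 84   → row C = row A − 1·row B = (84, 1, −1)   [check: 1·393 − 1·309 = 84]
  309 = 3·84 + 57   → row D = row B − 3·row C = (57, −3, 4)   [check: −3·393 + 4·309 = 57]
  84 = 1·57 + 27   → row E = row C − 1·row D = (27, 4, −5)   [check: 4·393 − 5·309 = 27]
  57 = 2·27 + 3   → row F = row D − 2·row E = (3, −11, 14)   [check: −11·393 + 14·309 = 3]
  27 = 9·3 + 0   → remainder 0, stop. gcd = 3 (last nonzero row F).
So gcd(309, 393) = 3, with Bézout identity −11·393 + 14·309 = 3. Containment (⊇): the Bézout identity exhibits 3 as an element of (309, 393), giving (3) ⊆ (309, 393). Containment (⊆): since 3 | 309 and 3 | 393 (309 = 3·103, 393 = 3·131), every Z-linear combination of 309 and 393 is divisible by 3, so (309, 393) ⊆ (3). Therefore (309, 393) = (3), d = 3.

Final answer: (309, 393) = (3); d = 3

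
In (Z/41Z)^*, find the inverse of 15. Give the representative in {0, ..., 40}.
15^(−1) ≡ 11 (mod 41)

Apply the extended Euclidean algorithm to (41, 15), tracking rows (r, s, t) with s·41 + t·15 = r. Each division r_prev = q·r_cur + r_new produces the new row as (previous row) − q·(current row):
  row A: (41, 1, 0)   [1·41 + 0·15 = 41]
  row B: (15, 0, 1)   [0·41 + 1·15 = 15]
  41 = 2·15 + 11   → row C = row A − 2·row B = (11, 1, −2)   [check: 1·41 − 2·15 = 11]
  15 = 1·11 + 4   → row D = row B − 1·row C = (4, −1, 3)   [check: −1·41 + 3·15 = 4]
  11 = 2·4 + 3   → row E = row C − 2·row D = (3, 3, −8)   [check: 3·41 − 8·15 = 3]
  4 = 1·3 + 1   → row F = row D − 1·row E = (1, −4, 11)   [check: −4·41 + 11·15 = 1]
  3 = 3·1 + 0   → remainder 0, stop. gcd = 1 (last nonzero row F).
The gcd is 1, so 15 is invertible mod 41. The last nonzero row gives −4·41 + 11·15 = 1, so t = 11. So 15^(−1) ≡ 11 (mod 41). Verify: 15 · 11 = 165 ≡ 1 (mod 41). ✓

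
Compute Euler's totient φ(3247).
φ is multiplicative, with φ(p^e) = p^e − p^(e−1). Factorise 3247 = 17 · 191. Then
  φ(3247) = (17 − 1) · (191 − 1) = 16 · 190 = 3040.

Final answer: φ(3247) = 3040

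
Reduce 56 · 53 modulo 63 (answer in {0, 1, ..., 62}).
Both factors are already reduced mod 63. 56 · 53 = 2968. Dividing by 63: 2968 = 47·63 + 7. So (56 · 53) mod 63 = 7.

Final answer: 7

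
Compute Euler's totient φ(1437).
φ is multiplicative, with φ(p^e) = p^e − p^(e−1). Factorise 1437 = 3 · 479. Then
  φ(1437) = (3 − 1) · (479 − 1) = 2 · 478 = 956.

Final answer: φ(1437) = 956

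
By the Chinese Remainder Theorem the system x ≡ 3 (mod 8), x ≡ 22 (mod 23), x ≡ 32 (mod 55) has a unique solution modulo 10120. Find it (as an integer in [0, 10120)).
The moduli 8, 23, 55 are pairwise coprime, so by the CRT there is a unique solution mod 8·23·55 = 10120.
Solve by successive substitution. Start with x ≡ 3 (mod 8).
  Combine with x ≡ 22 (mod 23): write x = 3 + 8·t and require 3 + 8·t ≡ 22 (mod 23), i.e. 8·t ≡ 22 − 3 ≡ 19 (mod 23). Since 8^(−1) ≡ 3 (mod 23), t ≡ 3·19 ≡ 11 (mod 23). So x ≡ 3 + 8·11 = 91 (mod 184).
  Combine with x ≡ 32 (mod 55): write x = 91 + 184·t and require 91 + 184·t ≡ 32 (mod 55), i.e. 184·t ≡ 32 − 91 ≡ 51 (mod 55). Since 184^(−1) ≡ 29 (mod 55) (184 ≡ 19 (mod 55)), t ≡ 29·51 ≡ 49 (mod 55). So x ≡ 91 + 184·49 = 9107 (mod 10120).
Unique solution in [0, 10120): x = 9107.

Final answer: x ≡ 9107 (mod 10120); the representative in [0, 10120) is 9107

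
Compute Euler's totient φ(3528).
φ(3528) = 1008

φ is multiplicative, with φ(p^e) = p^e − p^(e−1). Factorise 3528 = 2^3 · 3^2 · 7^2. Then
  φ(3528) = (2^3 − 2^2) · (3^2 − 3^1) · (7^2 − 7^1) = 4 · 6 · 42 = 1008.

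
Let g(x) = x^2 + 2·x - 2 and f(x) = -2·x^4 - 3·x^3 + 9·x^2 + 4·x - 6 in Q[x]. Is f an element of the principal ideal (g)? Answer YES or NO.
In Q[x] the ideal (g) consists of all multiples of g, so f ∈ (g) iff g | f, i.e. iff the remainder of f on division by g is 0. Divide f by g (g is monic, so eliminate the leading term of the running remainder at each step):
  leading term -2·x^4: subtract (-2·x^2)·g(x) = -2·x^4 - 4·x^3 + 4·x^2, leaving x^3 + 5·x^2 + 4·x - 6
  leading term x^3: subtract (x)·g(x) = x^3 + 2·x^2 - 2·x, leaving 3·x^2 + 6·x - 6
  leading term 3·x^2: subtract (3)·g(x) = 3·x^2 + 6·x - 6, leaving 0
The remainder is 0, so f(x) = g(x) · h(x) with h(x) = -2·x^2 + x + 3. Hence g | f, i.e. f ∈ (g).

Final answer: YES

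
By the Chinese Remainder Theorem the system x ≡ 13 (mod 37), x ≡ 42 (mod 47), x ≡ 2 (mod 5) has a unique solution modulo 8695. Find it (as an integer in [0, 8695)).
x ≡ 2862 (mod 8695); the representative in [0, 8695) is 2862

The moduli 37, 47, 5 are pairwise coprime, so by the CRT there is a unique solution mod 37·47·5 = 8695.
Solve by successive substitution. Start with x ≡ 13 (mod 37).
  Combine with x ≡ 42 (mod 47): write x = 13 + 37·t and require 13 + 37·t ≡ 42 (mod 47), i.e. 37·t ≡ 42 − 13 ≡ 29 (mod 47). Since 37^(−1) ≡ 14 (mod 47), t ≡ 14·29 ≡ 30 (mod 47). So x ≡ 13 + 37·30 = 1123 (mod 1739).
  Combine with x ≡ 2 (mod 5): write x = 1123 + 1739·t and require 1123 + 1739·t ≡ 2 (mod 5), i.e. 1739·t ≡ 2 − 1123 ≡ 4 (mod 5). Since 1739^(−1) ≡ 4 (mod 5) (1739 ≡ 4 (mod 5)), t ≡ 4·4 ≡ 1 (mod 5). So x ≡ 1123 + 1739·1 = 2862 (mod 8695).
Unique solution in [0, 8695): x = 2862.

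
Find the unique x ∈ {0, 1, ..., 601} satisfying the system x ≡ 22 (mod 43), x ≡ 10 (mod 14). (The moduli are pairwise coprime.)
x ≡ 108 (mod 602); the representative in [0, 602) is 108

The moduli 43, 14 are pairwise coprime, so by the CRT there is a unique solution mod 43·14 = 602.
Solve by successive substitution. Start with x ≡ 22 (mod 43).
  Combine with x ≡ 10 (mod 14): write x = 22 + 43·t and require 22 + 43·t ≡ 10 (mod 14), i.e. 43·t ≡ 10 − 22 ≡ 2 (mod 14). Since 43^(−1) ≡ 1 (mod 14) (43 ≡ 1 (mod 14)), t ≡ 1·2 ≡ 2 (mod 14). So x ≡ 22 + 43·2 = 108 (mod 602).
Unique solution in [0, 602): x = 108.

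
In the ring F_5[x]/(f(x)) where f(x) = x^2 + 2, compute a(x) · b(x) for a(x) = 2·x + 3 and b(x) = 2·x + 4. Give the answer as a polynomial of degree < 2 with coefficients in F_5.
Multiply as integer polynomials: a · b = 4·x^2 + 14·x + 12. Reducing coefficients mod 5: a · b ≡ 4·x^2 + 4·x + 2. Now divide by f(x) = x^2 + 2 in F_5[x], eliminating the leading term at each step:
  leading term 4·x^2: subtract (4)·f(x) = 4·x^2 + 3, leaving 4·x + 4 (coefficients mod 5)
The degree is now < 2, so this is the remainder. Hence a · b ≡ 4·x + 4 in F_5[x]/(f).

Final answer: a · b ≡ 4·x + 4 (mod f(x))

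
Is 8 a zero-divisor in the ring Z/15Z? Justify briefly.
NO

gcd(8, 15) = 1, so 8 is a unit in Z/15Z (it has a multiplicative inverse). A unit cannot be a zero-divisor: if 8·b ≡ 0 then multiplying both sides by 8^(−1) gives b ≡ 0. So 8 is not a zero-divisor.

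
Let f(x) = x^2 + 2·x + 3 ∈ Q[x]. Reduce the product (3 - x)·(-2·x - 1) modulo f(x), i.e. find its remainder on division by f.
a · b ≡ -9·x - 9 (mod f(x))

First multiply in Q[x] without reducing: a · b = 2·x^2 - 5·x - 3. Now divide by f(x) = x^2 + 2·x + 3, eliminating the leading term at each step:
  leading term 2·x^2: subtract (2)·f(x) = 2·x^2 + 4·x + 6, leaving -9·x - 9
The degree is now < 2, so this is the remainder. Hence a · b ≡ -9·x - 9 in Q[x]/(f).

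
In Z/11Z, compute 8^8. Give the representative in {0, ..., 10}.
5

Use repeated squaring. Binary(8) = 1000. Walk through the bits of the exponent 8 left-to-right: at each bit after the leading one, square the running value, then multiply by 8 if the bit is 1 (always reducing mod 11):
  bit 1 = 1 (leading): start with 8.
  bit 2 = 0: square 8^2 = 64 ≡ 9 (mod 11).
  bit 3 = 0: square 9^2 = 81 ≡ 4 (mod 11).
  bit 4 = 0: square 4^2 = 16 ≡ 5 (mod 11).
Final value: 8^8 ≡ 5 (mod 11).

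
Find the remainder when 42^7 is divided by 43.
Use repeated squaring. Binary(7) = 111. Walk through the bits of the exponent 7 left-to-right: at each bit after the leading one, square the running value, then multiply by 42 if the bit is 1 (always reducing mod 43):
  bit 1 = 1 (leading): start with 42.
  bit 2 = 1: square 42^2 = 1764 ≡ 1; bit is 1, so multiply 1·42 = 42 (mod 43).
  bit 3 = 1: square 42^2 = 1764 ≡ 1; bit is 1, so multiply 1·42 = 42 (mod 43).
Final value: 42^7 ≡ 42 (mod 43).

Final answer: 42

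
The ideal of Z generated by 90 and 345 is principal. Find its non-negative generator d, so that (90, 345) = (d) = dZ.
(90, 345) = (15); d = 15

In the PID Z, (a, b) is generated by gcd(a, b). Compute gcd(345, 90) with the extended Euclidean algorithm, tracking rows (r, s, t) with s·345 + t·90 = r:
  row A: (345, 1, 0)   [1·345 + 0·90 = 345]
  row B: (90, 0, 1)   [0·345 + 1·90 = 90]
  345 = 3·90 + 75   → row C = row A − 3·row B = (75, 1, −3)   [check: 1·345 − 3·90 = 75]
  90 = 1·75 + 15   → row D = row B − 1·row C = (15, −1, 4)   [check: −1·345 + 4·90 = 15]
  75 = 5·15 + 0   → remainder 0, stop. gcd = 15 (last nonzero row D).
So gcd(90, 345) = 15, with Bézout identity −1·345 + 4·90 = 15. Containment (⊇): the Bézout identity exhibits 15 as an element of (90, 345), giving (15) ⊆ (90, 345). Containment (⊆): since 15 | 90 and 15 | 345 (90 = 15·6, 345 = 15·23), every Z-linear combination of 90 and 345 is divisible by 15, so (90, 345) ⊆ (15). Therefore (90, 345) = (15), d = 15.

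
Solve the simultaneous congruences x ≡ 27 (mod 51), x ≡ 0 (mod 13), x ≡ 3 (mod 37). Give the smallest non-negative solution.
The moduli 51, 13, 37 are pairwise coprime, so by the CRT there is a unique solution mod 51·13·37 = 24531.
Solve by successive substitution. Start with x ≡ 27 (mod 51).
  Combine with x ≡ 0 (mod 13): write x = 27 + 51·t and require 27 + 51·t ≡ 0 (mod 13), i.e. 51·t ≡ 0 − 27 ≡ 12 (mod 13). Since 51^(−1) ≡ 12 (mod 13) (51 ≡ 12 (mod 13)), t ≡ 12·12 ≡ 1 (mod 13). So x ≡ 27 + 51·1 = 78 (mod 663).
  Combine with x ≡ 3 (mod 37): write x = 78 + 663·t and require 78 + 663·t ≡ 3 (mod 37), i.e. 663·t ≡ 3 − 78 ≡ 36 (mod 37). Since 663^(−1) ≡ 12 (mod 37) (663 ≡ 34 (mod 37)), t ≡ 12·36 ≡ 25 (mod 37). So x ≡ 78 + 663·25 = 16653 (mod 24531).
Unique solution in [0, 24531): x = 16653.

Final answer: x ≡ 16653 (mod 24531); the representative in [0, 24531) is 16653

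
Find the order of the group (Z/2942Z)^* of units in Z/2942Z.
|(Z/2942Z)^*| = 1470

(Z/2942Z)^* consists of the classes a with gcd(a, 2942) = 1, so its order is φ(2942). φ is multiplicative, with φ(p^e) = p^e − p^(e−1). Factorise 2942 = 2 · 1471. Then
  φ(2942) = (2 − 1) · (1471 − 1) = 1 · 1470 = 1470.
Thus |(Z/2942Z)^*| = 1470.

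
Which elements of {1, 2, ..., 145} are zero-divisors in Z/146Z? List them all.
An element a ∈ Z/146Z (with a ≠ 0) is a zero-divisor iff gcd(a, 146) > 1 (because a is a unit precisely when gcd(a, n) = 1, and in Z/nZ every nonzero, non-unit element is a zero-divisor). Scan a = 1, ..., 145 and keep those with gcd(a, 146) > 1:
  gcd(2, 146) = 2, gcd(4, 146) = 2, gcd(6, 146) = 2, gcd(8, 146) = 2, gcd(10, 146) = 2, gcd(12, 146) = 2, gcd(14, 146) = 2, gcd(16, 146) = 2, gcd(18, 146) = 2, gcd(20, 146) = 2, gcd(22, 146) = 2, gcd(24, 146) = 2, gcd(26, 146) = 2, gcd(28, 146) = 2, gcd(30, 146) = 2, gcd(32, 146) = 2, gcd(34, 146) = 2, gcd(36, 146) = 2, gcd(38, 146) = 2, gcd(40, 146) = 2, gcd(42, 146) = 2, gcd(44, 146) = 2, gcd(46, 146) = 2, gcd(48, 146) = 2, gcd(50, 146) = 2, gcd(52, 146) = 2, gcd(54, 146) = 2, gcd(56, 146) = 2, gcd(58, 146) = 2, gcd(60, 146) = 2, gcd(62, 146) = 2, gcd(64, 146) = 2, gcd(66, 146) = 2, gcd(68, 146) = 2, gcd(70, 146) = 2, gcd(72, 146) = 2, gcd(73, 146) = 73, gcd(74, 146) = 2, gcd(76, 146) = 2, gcd(78, 146) = 2, gcd(80, 146) = 2, gcd(82, 146) = 2, gcd(84, 146) = 2, gcd(86, 146) = 2, gcd(88, 146) = 2, gcd(90, 146) = 2, gcd(92, 146) = 2, gcd(94, 146) = 2, gcd(96, 146) = 2, gcd(98, 146) = 2, gcd(100, 146) = 2, gcd(102, 146) = 2, gcd(104, 146) = 2, gcd(106, 146) = 2, gcd(108, 146) = 2, gcd(110, 146) = 2, gcd(112, 146) = 2, gcd(114, 146) = 2, gcd(116, 146) = 2, gcd(118, 146) = 2, gcd(120, 146) = 2, gcd(122, 146) = 2, gcd(124, 146) = 2, gcd(126, 146) = 2, gcd(128, 146) = 2, gcd(130, 146) = 2, gcd(132, 146) = 2, gcd(134, 146) = 2, gcd(136, 146) = 2, gcd(138, 146) = 2, gcd(140, 146) = 2, gcd(142, 146) = 2, gcd(144, 146) = 2.
All other a ∈ {1, ..., 145} have gcd(a, 146) = 1 and are units. So the nonzero zero-divisors are exactly the 73 values of a appearing in this scan.

Final answer: nonzero zero-divisors of Z/146Z = {2, 4, 6, 8, 10, 12, 14, 16, 18, 20, 22, 24, 26, 28, 30, 32, 34, 36, 38, 40, 42, 44, 46, 48, 50, 52, 54, 56, 58, 60, 62, 64, 66, 68, 70, 72, 73, 74, 76, 78, 80, 82, 84, 86, 88, 90, 92, 94, 96, 98, 100, 102, 104, 106, 108, 110, 112, 114, 116, 118, 120, 122, 124, 126, 128, 130, 132, 134, 136, 138, 140, 142, 144}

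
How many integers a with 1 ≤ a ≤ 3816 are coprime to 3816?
1248

The number of a ∈ {1, ..., 3816} with gcd(a, 3816) = 1 is by definition Euler's totient φ(3816). φ is multiplicative, with φ(p^e) = p^e − p^(e−1). Factorise 3816 = 2^3 · 3^2 · 53. Then
  φ(3816) = (2^3 − 2^2) · (3^2 − 3^1) · (53 − 1) = 4 · 6 · 52 = 1248.
So there are 1248 such integers.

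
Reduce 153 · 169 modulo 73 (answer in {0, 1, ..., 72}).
Reduce the factors first: 153 ≡ 7, 169 ≡ 23 (mod 73), so 153 · 169 ≡ 7 · 23 (mod 73). 7 · 23 = 161. Dividing by 73: 161 = 2·73 + 15. So (153 · 169) mod 73 = 15.

Final answer: 15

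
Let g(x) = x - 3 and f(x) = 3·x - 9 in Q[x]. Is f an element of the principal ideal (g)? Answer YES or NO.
YES

In Q[x] the ideal (g) consists of all multiples of g, so f ∈ (g) iff g | f, i.e. iff the remainder of f on division by g is 0. Divide f by g (g is monic, so eliminate the leading term of the running remainder at each step):
  leading term 3·x: subtract (3)·g(x) = 3·x - 9, leaving 0
The remainder is 0, so f(x) = g(x) · h(x) with h(x) = 3. Hence g | f, i.e. f ∈ (g).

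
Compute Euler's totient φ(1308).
φ is multiplicative, with φ(p^e) = p^e − p^(e−1). Factorise 1308 = 2^2 · 3 · 109. Then
  φ(1308) = (2^2 − 2^1) · (3 − 1) · (109 − 1) = 2 · 2 · 108 = 432.

Final answer: φ(1308) = 432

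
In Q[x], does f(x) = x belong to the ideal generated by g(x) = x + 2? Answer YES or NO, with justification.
In Q[x] the ideal (g) consists of all multiples of g, so f ∈ (g) iff g | f, i.e. iff the remainder of f on division by g is 0. Divide f by g (g is monic, so eliminate the leading term of the running remainder at each step):
  leading term x: subtract (1)·g(x) = x + 2, leaving -2
The remainder r(x) = -2 ≠ 0 (and deg r < deg g), so g ∤ f, i.e. f ∉ (g).

Final answer: NO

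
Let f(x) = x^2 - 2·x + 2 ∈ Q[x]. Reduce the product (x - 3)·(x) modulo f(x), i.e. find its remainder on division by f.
First multiply in Q[x] without reducing: a · b = x^2 - 3·x. Now divide by f(x) = x^2 - 2·x + 2, eliminating the leading term at each step:
  leading term x^2: subtract (1)·f(x) = x^2 - 2·x + 2, leaving -x - 2
The degree is now < 2, so this is the remainder. Hence a · b ≡ -x - 2 in Q[x]/(f).

Final answer: a · b ≡ -x - 2 (mod f(x))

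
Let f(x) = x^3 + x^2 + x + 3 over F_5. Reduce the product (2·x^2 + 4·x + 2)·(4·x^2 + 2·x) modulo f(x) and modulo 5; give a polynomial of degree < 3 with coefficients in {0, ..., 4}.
a · b ≡ x^2 + 3·x + 4 (mod f(x))

Multiply as integer polynomials: a · b = 8·x^4 + 20·x^3 + 16·x^2 + 4·x. Reducing coefficients mod 5: a · b ≡ 3·x^4 + x^2 + 4·x. Now divide by f(x) = x^3 + x^2 + x + 3 in F_5[x], eliminating the leading term at each step:
  leading term 3·x^4: subtract (3·x)·f(x) = 3·x^4 + 3·x^3 + 3·x^2 + 4·x, leaving 2·x^3 + 3·x^2 (coefficients mod 5)
  leading term 2·x^3: subtract (2)·f(x) = 2·x^3 + 2·x^2 + 2·x + 1, leaving x^2 + 3·x + 4 (coefficients mod 5)
The degree is now < 3, so this is the remainder. Hence a · b ≡ x^2 + 3·x + 4 in F_5[x]/(f).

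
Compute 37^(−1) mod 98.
37^(−1) ≡ 53 (mod 98)

Apply the extended Euclidean algorithm to (98, 37), tracking rows (r, s, t) with s·98 + t·37 = r. Each division r_prev = q·r_cur + r_new produces the new row as (previous row) − q·(current row):
  row A: (98, 1, 0)   [1·98 + 0·37 = 98]
  row B: (37, 0, 1)   [0·98 + 1·37 = 37]
  98 = 2·37 + 24   → row C = row A − 2·row B = (24, 1, −2)   [check: 1·98 − 2·37 = 24]
  37 = 1·24 + 13   → row D = row B − 1·row C = (13, −1, 3)   [check: −1·98 + 3·37 = 13]
  24 = 1·13 + 11   → row E = row C − 1·row D = (11, 2, −5)   [check: 2·98 − 5·37 = 11]
  13 = 1·11 + 2   → row F = row D − 1·row E = (2, −3, 8)   [check: −3·98 + 8·37 = 2]
  11 = 5·2 + 1   → row G = row E − 5·row F = (1, 17, −45)   [check: 17·98 − 45·37 = 1]
  2 = 2·1 + 0   → remainder 0, stop. gcd = 1 (last nonzero row G).
The gcd is 1, so 37 is invertible mod 98. The last nonzero row gives 17·98 − 45·37 = 1, so t = −45. So 37^(−1) ≡ −45 ≡ 53 (mod 98). Verify: 37 · 53 = 1961 ≡ 1 (mod 98). ✓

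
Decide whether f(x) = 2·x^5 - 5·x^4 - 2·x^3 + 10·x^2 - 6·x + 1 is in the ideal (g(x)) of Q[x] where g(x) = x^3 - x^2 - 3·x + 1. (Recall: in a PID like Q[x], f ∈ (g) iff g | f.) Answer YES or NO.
In Q[x] the ideal (g) consists of all multiples of g, so f ∈ (g) iff g | f, i.e. iff the remainder of f on division by g is 0. Divide f by g (g is monic, so eliminate the leading term of the running remainder at each step):
  leading term 2·x^5: subtract (2·x^2)·g(x) = 2·x^5 - 2·x^4 - 6·x^3 + 2·x^2, leaving -3·x^4 + 4·x^3 + 8·x^2 - 6·x + 1
  leading term -3·x^4: subtract (-3·x)·g(x) = -3·x^4 + 3·x^3 + 9·x^2 - 3·x, leaving x^3 - x^2 - 3·x + 1
  leading term x^3: subtract (1)·g(x) = x^3 - x^2 - 3·x + 1, leaving 0
The remainder is 0, so f(x) = g(x) · h(x) with h(x) = 2·x^2 - 3·x + 1. Hence g | f, i.e. f ∈ (g).

Final answer: YES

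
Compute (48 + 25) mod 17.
Reduce the summands first: 48 ≡ 14, 25 ≡ 8 (mod 17), so 48 + 25 ≡ 14 + 8 (mod 17). 14 + 8 = 22; 22 = 1·17 + 5, so (48 + 25) mod 17 = 5.

Final answer: 5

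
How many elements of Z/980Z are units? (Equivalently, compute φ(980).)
Z/980Z has φ(980) = 336 units

An element a ∈ Z/980Z is a unit iff gcd(a, 980) = 1, so the number of units is φ(980). φ is multiplicative, with φ(p^e) = p^e − p^(e−1). Factorise 980 = 2^2 · 5 · 7^2. Then
  φ(980) = (2^2 − 2^1) · (5 − 1) · (7^2 − 7^1) = 2 · 4 · 42 = 336.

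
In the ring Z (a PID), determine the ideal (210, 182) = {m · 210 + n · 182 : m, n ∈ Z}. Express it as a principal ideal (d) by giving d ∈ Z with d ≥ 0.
In the PID Z, (a, b) is generated by gcd(a, b). Compute gcd(210, 182) with the extended Euclidean algorithm, tracking rows (r, s, t) with s·210 + t·182 = r:
  row A: (210, 1, 0)   [1·210 + 0·182 = 210]
  row B: (182, 0, 1)   [0·210 + 1·182 = 182]
  210 = 1·182 + 28   → row C = row A − 1·row B = (28, 1, −1)   [check: 1·210 − 1·182 = 28]
  182 = 6·28 + 14   → row D = row B − 6·row C = (14, −6, 7)   [check: −6·210 + 7·182 = 14]
  28 = 2·14 + 0   → remainder 0, stop. gcd = 14 (last nonzero row D).
So gcd(210, 182) = 14, with Bézout identity −6·210 + 7·182 = 14. Containment (⊇): the Bézout identity exhibits 14 as an element of (210, 182), giving (14) ⊆ (210, 182). Containment (⊆): since 14 | 210 and 14 | 182 (210 = 14·15, 182 = 14·13), every Z-linear combination of 210 and 182 is divisible by 14, so (210, 182) ⊆ (14). Therefore (210, 182) = (14), d = 14.

Final answer: (210, 182) = (14); d = 14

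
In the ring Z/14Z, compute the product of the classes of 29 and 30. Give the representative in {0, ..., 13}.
Reduce the factors first: 29 ≡ 1, 30 ≡ 2 (mod 14), so 29 · 30 ≡ 1 · 2 (mod 14). 1 · 2 = 2. Dividing by 14: 2 = 0·14 + 2. So (29 · 30) mod 14 = 2.

Final answer: 2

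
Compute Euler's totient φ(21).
φ(21) = 12

φ is multiplicative, with φ(p^e) = p^e − p^(e−1). Factorise 21 = 3 · 7. Then
  φ(21) = (3 − 1) · (7 − 1) = 2 · 6 = 12.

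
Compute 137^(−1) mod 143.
Apply the extended Euclidean algorithm to (143, 137), tracking rows (r, s, t) with s·143 + t·137 = r. Each division r_prev = q·r_cur + r_new produces the new row as (previous row) − q·(current row):
  row A: (143, 1, 0)   [1·143 + 0·137 = 143]
  row B: (137, 0, 1)   [0·143 + 1·137 = 137]
  143 = 1·137 + 6   → row C = row A − 1·row B = (6, 1, −1)   [check: 1·143 − 1·137 = 6]
  137 = 22·6 + 5   → row D = row B − 22·row C = (5, −22, 23)   [check: −22·143 + 23·137 = 5]
  6 = 1·5 + 1   → row E = row C − 1·row D = (1, 23, −24)   [check: 23·143 − 24·137 = 1]
  5 = 5·1 + 0   → remainder 0, stop. gcd = 1 (last nonzero row E).
The gcd is 1, so 137 is invertible mod 143. The last nonzero row gives 23·143 − 24·137 = 1, so t = −24. So 137^(−1) ≡ −24 ≡ 119 (mod 143). Verify: 137 · 119 = 16303 ≡ 1 (mod 143). ✓

Final answer: 137^(−1) ≡ 119 (mod 143)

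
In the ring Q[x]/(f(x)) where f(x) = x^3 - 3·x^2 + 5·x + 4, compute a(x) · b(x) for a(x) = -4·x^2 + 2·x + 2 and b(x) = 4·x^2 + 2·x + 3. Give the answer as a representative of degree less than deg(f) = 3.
a · b ≡ -64·x^2 + 314·x + 198 (mod f(x))

First multiply in Q[x] without reducing: a · b = -16·x^4 + 10·x + 6. Now divide by f(x) = x^3 - 3·x^2 + 5·x + 4, eliminating the leading term at each step:
  leading term -16·x^4: subtract (-16·x)·f(x) = -16·x^4 + 48·x^3 - 80·x^2 - 64·x, leaving -48·x^3 + 80·x^2 + 74·x + 6
  leading term -48·x^3: subtract (-48)·f(x) = -48·x^3 + 144·x^2 - 240·x - 192, leaving -64·x^2 + 314·x + 198
The degree is now < 3, so this is the remainder. Hence a · b ≡ -64·x^2 + 314·x + 198 in Q[x]/(f).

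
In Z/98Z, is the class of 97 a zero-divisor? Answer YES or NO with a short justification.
gcd(97, 98) = 1, so 97 is a unit in Z/98Z (it has a multiplicative inverse). A unit cannot be a zero-divisor: if 97·b ≡ 0 then multiplying both sides by 97^(−1) gives b ≡ 0. So 97 is not a zero-divisor.

Final answer: NO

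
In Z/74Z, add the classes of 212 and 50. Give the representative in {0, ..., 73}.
Reduce the summands first: 212 ≡ 64 (mod 74), so 212 + 50 ≡ 64 + 50 (mod 74). 64 + 50 = 114; 114 = 1·74 + 40, so (212 + 50) mod 74 = 40.

Final answer: 40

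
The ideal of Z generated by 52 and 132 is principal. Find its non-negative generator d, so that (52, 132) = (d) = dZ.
In the PID Z, (a, b) is generated by gcd(a, b). Compute gcd(132, 52) with the extended Euclidean algorithm, tracking rows (r, s, t) with s·132 + t·52 = r:
  row A: (132, 1, 0)   [1·132 + 0·52 = 132]
  row B: (52, 0, 1)   [0·132 + 1·52 = 52]
  132 = 2·52 + 28   → row C = row A − 2·row B = (28, 1, −2)   [check: 1·132 − 2·52 = 28]
  52 = 1·28 + 24   → row D = row B − 1·row C = (24, −1, 3)   [check: −1·132 + 3·52 = 24]
  28 = 1·24 + 4   → row E = row C − 1·row D = (4, 2, −5)   [check: 2·132 − 5·52 = 4]
  24 = 6·4 + 0   → remainder 0, stop. gcd = 4 (last nonzero row E).
So gcd(52, 132) = 4, with Bézout identity 2·132 − 5·52 = 4. Containment (⊇): the Bézout identity exhibits 4 as an element of (52, 132), giving (4) ⊆ (52, 132). Containment (⊆): since 4 | 52 and 4 | 132 (52 = 4·13, 132 = 4·33), every Z-linear combination of 52 and 132 is divisible by 4, so (52, 132) ⊆ (4). Therefore (52, 132) = (4), d = 4.

Final answer: (52, 132) = (4); d = 4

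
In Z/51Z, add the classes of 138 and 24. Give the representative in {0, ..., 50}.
Reduce the summands first: 138 ≡ 36 (mod 51), so 138 + 24 ≡ 36 + 24 (mod 51). 36 + 24 = 60; 60 = 1·51 + 9, so (138 + 24) mod 51 = 9.

Final answer: 9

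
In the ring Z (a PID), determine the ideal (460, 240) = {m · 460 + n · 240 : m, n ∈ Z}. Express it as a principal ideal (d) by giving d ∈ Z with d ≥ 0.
(460, 240) = (20); d = 20

In the PID Z, (a, b) is generated by gcd(a, b). Compute gcd(460, 240) with the extended Euclidean algorithm, tracking rows (r, s, t) with s·460 + t·240 = r:
  row A: (460, 1, 0)   [1·460 + 0·240 = 460]
  row B: (240, 0, 1)   [0·460 + 1·240 = 240]
  460 = 1·240 + 220   → row C = row A − 1·row B = (220, 1, −1)   [check: 1·460 − 1·240 = 220]
  240 = 1·220 + 20   → row D = row B − 1·row C = (20, −1, 2)   [check: −1·460 + 2·240 = 20]
  220 = 11·20 + 0   → remainder 0, stop. gcd = 20 (last nonzero row D).
So gcd(460, 240) = 20, with Bézout identity −1·460 + 2·240 = 20. Containment (⊇): the Bézout identity exhibits 20 as an element of (460, 240), giving (20) ⊆ (460, 240). Containment (⊆): since 20 | 460 and 20 | 240 (460 = 20·23, 240 = 20·12), every Z-linear combination of 460 and 240 is divisible by 20, so (460, 240) ⊆ (20). Therefore (460, 240) = (20), d = 20.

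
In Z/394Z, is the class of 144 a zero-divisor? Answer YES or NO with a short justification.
YES

gcd(144, 394) = 2 > 1, so 144 is not a unit in Z/394Z. In Z/nZ every nonzero non-unit is a zero-divisor: explicitly, take b = 394/gcd = 197 ≠ 0 (mod 394); then 144·197 = 28368 = 72·394, i.e. 144·197 ≡ 0 (mod 394). So 144 is a zero-divisor.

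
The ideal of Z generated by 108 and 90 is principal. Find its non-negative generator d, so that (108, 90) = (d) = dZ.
(108, 90) = (18); d = 18

In the PID Z, (a, b) is generated by gcd(a, b). Compute gcd(108, 90) with the extended Euclidean algorithm, tracking rows (r, s, t) with s·108 + t·90 = r:
  row A: (108, 1, 0)   [1·108 + 0·90 = 108]
  row B: (90, 0, 1)   [0·108 + 1·90 = 90]
  108 = 1·90 + 18   → row C = row A − 1·row B = (18, 1, −1)   [check: 1·108 − 1·90 = 18]
  90 = 5·18 + 0   → remainder 0, stop. gcd = 18 (last nonzero row C).
So gcd(108, 90) = 18, with Bézout identity 1·108 − 1·90 = 18. Containment (⊇): the Bézout identity exhibits 18 as an element of (108, 90), giving (18) ⊆ (108, 90). Containment (⊆): since 18 | 108 and 18 | 90 (108 = 18·6, 90 = 18·5), every Z-linear combination of 108 and 90 is divisible by 18, so (108, 90) ⊆ (18). Therefore (108, 90) = (18), d = 18.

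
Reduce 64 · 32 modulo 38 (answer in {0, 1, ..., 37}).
Reduce the factors first: 64 ≡ 26 (mod 38), so 64 · 32 ≡ 26 · 32 (mod 38). 26 · 32 = 832. Dividing by 38: 832 = 21·38 + 34. So (64 · 32) mod 38 = 34.

Final answer: 34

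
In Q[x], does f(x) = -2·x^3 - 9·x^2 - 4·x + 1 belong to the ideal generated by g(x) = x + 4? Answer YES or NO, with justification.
NO

In Q[x] the ideal (g) consists of all multiples of g, so f ∈ (g) iff g | f, i.e. iff the remainder of f on division by g is 0. Divide f by g (g is monic, so eliminate the leading term of the running remainder at each step):
  leading term -2·x^3: subtract (-2·x^2)·g(x) = -2·x^3 - 8·x^2, leaving -x^2 - 4·x + 1
  leading term -x^2: subtract (-x)·g(x) = -x^2 - 4·x, leaving 1
The remainder r(x) = 1 ≠ 0 (and deg r < deg g), so g ∤ f, i.e. f ∉ (g).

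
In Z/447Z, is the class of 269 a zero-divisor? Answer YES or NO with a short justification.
gcd(269, 447) = 1, so 269 is a unit in Z/447Z (it has a multiplicative inverse). A unit cannot be a zero-divisor: if 269·b ≡ 0 then multiplying both sides by 269^(−1) gives b ≡ 0. So 269 is not a zero-divisor.

Final answer: NO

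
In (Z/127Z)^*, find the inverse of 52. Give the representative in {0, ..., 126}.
Apply the extended Euclidean algorithm to (127, 52), tracking rows (r, s, t) with s·127 + t·52 = r. Each division r_prev = q·r_cur + r_new produces the new row as (previous row) − q·(current row):
  row A: (127, 1, 0)   [1·127 + 0·52 = 127]
  row B: (52, 0, 1)   [0·127 + 1·52 = 52]
  127 = 2·52 + 23   → row C = row A − 2·row B = (23, 1, −2)   [check: 1·127 − 2·52 = 23]
  52 = 2·23 + 6   → row D = row B − 2·row C = (6, −2, 5)   [check: −2·127 + 5·52 = 6]
  23 = 3·6 + 5   → row E = row C − 3·row D = (5, 7, −17)   [check: 7·127 − 17·52 = 5]
  6 = 1·5 + 1   → row F = row D − 1·row E = (1, −9, 22)   [check: −9·127 + 22·52 = 1]
  5 = 5·1 + 0   → remainder 0, stop. gcd = 1 (last nonzero row F).
The gcd is 1, so 52 is invertible mod 127. The last nonzero row gives −9·127 + 22·52 = 1, so t = 22. So 52^(−1) ≡ 22 (mod 127). Verify: 52 · 22 = 1144 ≡ 1 (mod 127). ✓

Final answer: 52^(−1) ≡ 22 (mod 127)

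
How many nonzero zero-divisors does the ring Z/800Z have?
Z/800Z has 479 nonzero zero-divisors

In Z/800Z each nonzero element is either a unit (gcd with 800 is 1) or a zero-divisor (gcd > 1). The number of units is φ(800): factorise 800 = 2^5 · 5^2, so φ(800) = (2^5 − 2^4) · (5^2 − 5^1) = 16 · 20 = 320. The nonzero elements number 800 − 1 = 799. Hence the nonzero zero-divisors number 799 − 320 = 479.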